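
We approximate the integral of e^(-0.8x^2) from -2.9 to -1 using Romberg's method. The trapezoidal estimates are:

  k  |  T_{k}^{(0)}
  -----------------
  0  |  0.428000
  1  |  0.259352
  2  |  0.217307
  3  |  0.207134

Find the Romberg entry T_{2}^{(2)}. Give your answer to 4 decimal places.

T_{1}^{(1)} = (4·0.259352 − 0.428000) / 3 = 0.203136
T_{2}^{(1)} = (4·0.217307 − 0.259352) / 3 = 0.203292
T_{2}^{(2)} = (16·0.203292 − 0.203136) / 15 = 0.203302

0.2033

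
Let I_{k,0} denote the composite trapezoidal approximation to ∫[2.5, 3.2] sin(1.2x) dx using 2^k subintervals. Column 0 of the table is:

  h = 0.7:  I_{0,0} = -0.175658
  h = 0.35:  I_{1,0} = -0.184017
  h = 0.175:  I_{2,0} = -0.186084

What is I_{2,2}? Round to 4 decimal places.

I_{1,1} = -0.184017 + (-0.184017 − (-0.175658))/3 = -0.186803
I_{2,1} = -0.186084 + (-0.186084 − (-0.184017))/3 = -0.186773
I_{2,2} = (16·(-0.186773) − (-0.186803)) / 15 = -0.186771

-0.1868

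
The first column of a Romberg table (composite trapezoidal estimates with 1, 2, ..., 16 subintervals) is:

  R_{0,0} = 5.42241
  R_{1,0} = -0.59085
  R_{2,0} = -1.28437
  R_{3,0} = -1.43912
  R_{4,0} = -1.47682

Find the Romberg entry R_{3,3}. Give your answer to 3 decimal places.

Richardson extrapolation on the trapezoidal column (denominator 4−1=3):
R_{1,1} = -0.59085 + (-0.59085 − 5.42241)/3 = -2.59527
R_{2,1} = (4·(-1.28437) − (-0.59085)) / 3 = -1.51554
R_{3,1} = -1.43912 + (-1.43912 − (-1.28437))/3 = -1.49070
R_{2,2} = -1.51554 + (-1.51554 − (-2.59527))/15 = -1.44356
R_{3,2} = (16·(-1.49070) − (-1.51554)) / 15 = -1.48904
R_{3,3} = (64·(-1.48904) − (-1.44356)) / 63 = -1.48976

-1.490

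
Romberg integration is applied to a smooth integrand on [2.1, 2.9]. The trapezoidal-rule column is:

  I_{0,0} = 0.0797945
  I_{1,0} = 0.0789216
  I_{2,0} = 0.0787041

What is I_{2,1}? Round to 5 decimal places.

0.07863

Richardson extrapolation on the trapezoidal column (denominator 4−1=3):
I_{2,1} = 0.0787041 + (0.0787041 − 0.0789216)/3 = 0.0786316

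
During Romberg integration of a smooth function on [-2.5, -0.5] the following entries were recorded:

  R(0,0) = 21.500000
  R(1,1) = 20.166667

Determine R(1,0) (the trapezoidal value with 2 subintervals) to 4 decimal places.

From R(1,1) = (4·R(1,0) − R(0,0))/3, solve for R(1,0):
4·R(1,0) = 3·20.166667 + 21.500000 = 82.000001
R(1,0) = 20.500000

20.5000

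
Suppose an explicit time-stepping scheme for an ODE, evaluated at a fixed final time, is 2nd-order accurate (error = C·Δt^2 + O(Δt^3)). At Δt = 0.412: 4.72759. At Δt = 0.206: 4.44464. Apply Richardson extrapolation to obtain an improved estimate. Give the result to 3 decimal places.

Extrapolated value = (4·A(Δt/2) − A(Δt)) / (4 − 1)
= (4·4.44464 − 4.72759) / 3
= 13.05097 / 3 = 4.35032

4.350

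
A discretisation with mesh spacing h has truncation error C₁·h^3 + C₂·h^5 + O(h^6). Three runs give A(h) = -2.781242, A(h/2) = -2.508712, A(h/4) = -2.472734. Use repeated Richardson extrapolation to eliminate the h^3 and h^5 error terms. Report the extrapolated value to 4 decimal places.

First eliminate the h^3 term (factor 2^3 = 8):
  B₁ = (8·(-2.508712) − (-2.781242))/7 = -2.469779
  B₂ = (8·(-2.472734) − (-2.508712))/7 = -2.467594
Then eliminate the h^5 term (factor 2^5 = 32):
  (32·(-2.467594) − (-2.469779))/31 = -2.467524

-2.4675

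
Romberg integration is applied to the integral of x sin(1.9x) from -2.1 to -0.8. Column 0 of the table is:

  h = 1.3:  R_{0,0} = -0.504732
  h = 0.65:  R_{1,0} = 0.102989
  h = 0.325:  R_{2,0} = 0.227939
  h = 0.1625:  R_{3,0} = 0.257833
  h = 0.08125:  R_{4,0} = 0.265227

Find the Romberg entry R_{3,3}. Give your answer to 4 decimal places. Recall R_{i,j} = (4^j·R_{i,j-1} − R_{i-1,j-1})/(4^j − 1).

Richardson extrapolation on the trapezoidal column (denominator 4−1=3):
R_{1,1} = 0.102989 + (0.102989 − (-0.504732))/3 = 0.305563
R_{2,1} = (4·0.227939 − 0.102989) / 3 = 0.269589
R_{3,1} = (4·0.257833 − 0.227939) / 3 = 0.267798
R_{2,2} = 0.269589 + (0.269589 − 0.305563)/15 = 0.267191
R_{3,2} = 0.267798 + (0.267798 − 0.269589)/15 = 0.267679
R_{3,3} = (64·0.267679 − 0.267191) / 63 = 0.267687

0.2677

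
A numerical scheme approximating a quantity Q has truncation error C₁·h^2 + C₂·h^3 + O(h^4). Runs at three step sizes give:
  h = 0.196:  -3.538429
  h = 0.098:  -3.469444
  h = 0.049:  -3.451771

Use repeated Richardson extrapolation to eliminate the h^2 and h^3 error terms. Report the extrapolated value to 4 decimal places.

First eliminate the h^2 term (factor 2^2 = 4):
  B₁ = (4·(-3.469444) − (-3.538429))/3 = -3.446449
  B₂ = (4·(-3.451771) − (-3.469444))/3 = -3.445880
Then eliminate the h^3 term (factor 2^3 = 8):
  (8·(-3.445880) − (-3.446449))/7 = -3.445799

-3.4458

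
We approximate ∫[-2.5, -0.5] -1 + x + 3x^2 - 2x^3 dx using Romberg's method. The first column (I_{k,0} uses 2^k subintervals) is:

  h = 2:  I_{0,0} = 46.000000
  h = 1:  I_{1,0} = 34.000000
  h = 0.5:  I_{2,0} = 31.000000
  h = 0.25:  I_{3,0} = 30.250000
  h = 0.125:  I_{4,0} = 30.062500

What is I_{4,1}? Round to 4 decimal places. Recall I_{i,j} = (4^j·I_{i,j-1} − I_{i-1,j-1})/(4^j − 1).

Richardson extrapolation on the trapezoidal column (denominator 4−1=3):
I_{4,1} = 30.062500 + (30.062500 − 30.250000)/3 = 30.000000

30.0000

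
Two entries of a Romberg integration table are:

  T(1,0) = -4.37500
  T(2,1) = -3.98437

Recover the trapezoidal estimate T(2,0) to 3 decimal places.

-4.082

From T(2,1) = (4·T(2,0) − T(1,0))/3, solve for T(2,0):
4·T(2,0) = 3·(-3.98437) + (-4.37500) = -16.32811
T(2,0) = -4.08203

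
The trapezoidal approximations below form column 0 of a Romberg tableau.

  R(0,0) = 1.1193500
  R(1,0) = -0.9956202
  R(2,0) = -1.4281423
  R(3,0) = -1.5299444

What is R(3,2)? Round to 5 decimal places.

Richardson extrapolation on the trapezoidal column (denominator 4−1=3):
R(2,1) = -1.4281423 + (-1.4281423 − (-0.9956202))/3 = -1.5723163
R(3,1) = -1.5299444 + (-1.5299444 − (-1.4281423))/3 = -1.5638784
R(3,2) = (16·(-1.5638784) − (-1.5723163)) / 15 = -1.5633159

-1.56332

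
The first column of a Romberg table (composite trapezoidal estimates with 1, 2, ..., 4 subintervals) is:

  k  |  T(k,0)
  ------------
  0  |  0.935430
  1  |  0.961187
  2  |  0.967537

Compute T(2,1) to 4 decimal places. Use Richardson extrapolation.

0.9697

Richardson extrapolation on the trapezoidal column (denominator 4−1=3):
T(2,1) = 0.967537 + (0.967537 − 0.961187)/3 = 0.969654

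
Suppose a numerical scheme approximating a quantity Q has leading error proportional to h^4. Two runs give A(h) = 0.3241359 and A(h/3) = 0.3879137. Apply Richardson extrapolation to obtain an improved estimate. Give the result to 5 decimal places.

0.38871

Extrapolated value = (81·A(h/3) − A(h)) / (81 − 1)
= (81·0.3879137 − 0.3241359) / 80
= 31.0968738 / 80 = 0.3887109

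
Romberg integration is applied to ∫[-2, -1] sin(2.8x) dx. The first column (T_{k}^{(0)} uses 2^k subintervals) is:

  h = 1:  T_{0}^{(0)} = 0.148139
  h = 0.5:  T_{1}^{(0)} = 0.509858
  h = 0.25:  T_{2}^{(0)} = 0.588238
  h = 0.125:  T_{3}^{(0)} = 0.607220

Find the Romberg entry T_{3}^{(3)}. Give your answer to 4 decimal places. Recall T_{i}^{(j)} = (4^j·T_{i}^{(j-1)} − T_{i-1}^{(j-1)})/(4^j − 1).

T_{1}^{(1)} = 0.509858 + (0.509858 − 0.148139)/3 = 0.630431
T_{2}^{(1)} = 0.588238 + (0.588238 − 0.509858)/3 = 0.614365
T_{3}^{(1)} = 0.607220 + (0.607220 − 0.588238)/3 = 0.613547
T_{2}^{(2)} = 0.614365 + (0.614365 − 0.630431)/15 = 0.613294
T_{3}^{(2)} = (16·0.613547 − 0.614365) / 15 = 0.613492
T_{3}^{(3)} = 0.613492 + (0.613492 − 0.613294)/63 = 0.613495
(Column j=1 coincides with Simpson's rule on the same nodes.)

0.6135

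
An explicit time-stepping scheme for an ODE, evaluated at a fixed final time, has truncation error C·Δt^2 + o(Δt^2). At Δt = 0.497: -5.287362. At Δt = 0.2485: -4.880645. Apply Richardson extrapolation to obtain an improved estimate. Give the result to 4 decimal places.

-4.7451

The leading error scales as Δt^2; refining by a factor of 2 reduces it by 2^2 = 4.
Extrapolated value = (4·A(Δt/2) − A(Δt)) / (4 − 1)
= (4·(-4.880645) − (-5.287362)) / 3
= -14.235218 / 3 = -4.745073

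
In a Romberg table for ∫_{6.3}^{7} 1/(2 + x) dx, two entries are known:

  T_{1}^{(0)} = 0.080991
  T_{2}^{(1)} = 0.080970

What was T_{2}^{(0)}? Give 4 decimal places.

0.0810

From T_{2}^{(1)} = (4·T_{2}^{(0)} − T_{1}^{(0)})/3, solve for T_{2}^{(0)}:
4·T_{2}^{(0)} = 3·0.080970 + 0.080991 = 0.323901
T_{2}^{(0)} = 0.080975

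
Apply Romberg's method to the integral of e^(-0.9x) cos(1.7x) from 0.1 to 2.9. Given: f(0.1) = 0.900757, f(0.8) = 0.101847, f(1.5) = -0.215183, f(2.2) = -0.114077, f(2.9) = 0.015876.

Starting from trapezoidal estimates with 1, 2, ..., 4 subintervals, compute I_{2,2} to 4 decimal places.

0.1071

I_{0,0} (trapezoid, 1 panel, h=2.8000): 1.283286
I_{1,0} (trapezoid, 2 panels, h=1.4000): 0.340387
I_{2,0} (trapezoid, 4 panels, h=0.7000): 0.161632
I_{1,1} = 0.340387 + (0.340387 − 1.283286)/3 = 0.026087
I_{2,1} = 0.161632 + (0.161632 − 0.340387)/3 = 0.102047
I_{2,2} = 0.102047 + (0.102047 − 0.026087)/15 = 0.107111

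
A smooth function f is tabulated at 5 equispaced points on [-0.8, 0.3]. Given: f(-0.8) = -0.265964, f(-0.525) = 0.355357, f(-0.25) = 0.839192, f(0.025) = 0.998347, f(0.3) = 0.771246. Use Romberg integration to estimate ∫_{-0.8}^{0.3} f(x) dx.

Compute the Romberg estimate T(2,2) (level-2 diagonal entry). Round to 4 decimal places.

0.6958

T(0,0) (trapezoid, 1 panel, h=1.1000): 0.277905
T(1,0) (trapezoid, 2 panels, h=0.5500): 0.600508
T(2,0) (trapezoid, 4 panels, h=0.2750): 0.672523
T(1,1) = 0.600508 + (0.600508 − 0.277905)/3 = 0.708042
T(2,1) = 0.672523 + (0.672523 − 0.600508)/3 = 0.696528
T(2,2) = 0.696528 + (0.696528 − 0.708042)/15 = 0.695760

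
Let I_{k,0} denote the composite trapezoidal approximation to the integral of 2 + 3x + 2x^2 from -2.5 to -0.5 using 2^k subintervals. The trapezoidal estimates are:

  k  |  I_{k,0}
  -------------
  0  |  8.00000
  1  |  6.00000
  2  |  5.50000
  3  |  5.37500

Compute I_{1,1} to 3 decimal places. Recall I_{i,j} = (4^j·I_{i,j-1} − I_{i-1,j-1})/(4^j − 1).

Richardson extrapolation on the trapezoidal column (denominator 4−1=3):
I_{1,1} = (4·6.00000 − 8.00000) / 3 = 5.33333
(Column j=1 coincides with Simpson's rule on the same nodes.)

5.333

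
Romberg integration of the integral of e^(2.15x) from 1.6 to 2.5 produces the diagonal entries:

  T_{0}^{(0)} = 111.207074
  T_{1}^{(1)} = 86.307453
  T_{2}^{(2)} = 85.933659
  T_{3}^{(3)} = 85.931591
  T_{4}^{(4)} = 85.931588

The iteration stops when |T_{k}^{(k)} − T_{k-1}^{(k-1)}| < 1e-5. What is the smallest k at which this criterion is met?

k = 4

|T_{1}^{(1)} − T_{0}^{(0)}| = 24.899621 ≥ 1e-5
|T_{2}^{(2)} − T_{1}^{(1)}| = 0.373794 ≥ 1e-5
|T_{3}^{(3)} − T_{2}^{(2)}| = 0.002068 ≥ 1e-5
|T_{4}^{(4)} − T_{3}^{(3)}| = 0.000003 < 1e-5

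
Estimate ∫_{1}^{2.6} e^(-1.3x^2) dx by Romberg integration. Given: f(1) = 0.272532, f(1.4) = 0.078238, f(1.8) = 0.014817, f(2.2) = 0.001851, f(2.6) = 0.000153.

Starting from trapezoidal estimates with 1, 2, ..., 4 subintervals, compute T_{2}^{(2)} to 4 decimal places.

0.0827

T_{0}^{(0)} (trapezoid, 1 panel, h=1.6000): 0.218148
T_{1}^{(0)} (trapezoid, 2 panels, h=0.8000): 0.120928
T_{2}^{(0)} (trapezoid, 4 panels, h=0.4000): 0.092499
T_{1}^{(1)} = 0.120928 + (0.120928 − 0.218148)/3 = 0.088521
T_{2}^{(1)} = 0.092499 + (0.092499 − 0.120928)/3 = 0.083023
T_{2}^{(2)} = 0.083023 + (0.083023 − 0.088521)/15 = 0.082656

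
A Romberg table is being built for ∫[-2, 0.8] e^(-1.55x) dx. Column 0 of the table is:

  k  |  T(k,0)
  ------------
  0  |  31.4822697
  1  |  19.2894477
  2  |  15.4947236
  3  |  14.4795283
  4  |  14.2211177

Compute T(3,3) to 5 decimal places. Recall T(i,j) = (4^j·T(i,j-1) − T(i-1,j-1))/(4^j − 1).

14.13477

T(1,1) = (4·19.2894477 − 31.4822697) / 3 = 15.2251737
T(2,1) = 15.4947236 + (15.4947236 − 19.2894477)/3 = 14.2298156
T(3,1) = (4·14.4795283 − 15.4947236) / 3 = 14.1411299
T(2,2) = 14.2298156 + (14.2298156 − 15.2251737)/15 = 14.1634584
T(3,2) = 14.1411299 + (14.1411299 − 14.2298156)/15 = 14.1352175
T(3,3) = (64·14.1352175 − 14.1634584) / 63 = 14.1347692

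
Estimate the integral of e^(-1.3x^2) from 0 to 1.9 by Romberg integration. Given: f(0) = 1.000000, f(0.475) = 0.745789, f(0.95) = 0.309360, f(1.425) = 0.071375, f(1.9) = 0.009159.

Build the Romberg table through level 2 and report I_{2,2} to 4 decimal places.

0.7795

I_{0,0} (trapezoid, 1 panel, h=1.9000): 0.958701
I_{1,0} (trapezoid, 2 panels, h=0.9500): 0.773243
I_{2,0} (trapezoid, 4 panels, h=0.4750): 0.774774
I_{1,1} = 0.773243 + (0.773243 − 0.958701)/3 = 0.711424
I_{2,1} = 0.774774 + (0.774774 − 0.773243)/3 = 0.775284
I_{2,2} = 0.775284 + (0.775284 − 0.711424)/15 = 0.779541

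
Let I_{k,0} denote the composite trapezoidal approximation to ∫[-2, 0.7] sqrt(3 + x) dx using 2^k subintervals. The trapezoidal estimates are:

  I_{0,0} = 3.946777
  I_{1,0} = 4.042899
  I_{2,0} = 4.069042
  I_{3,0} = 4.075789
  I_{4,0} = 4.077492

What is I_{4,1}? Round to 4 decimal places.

4.0781

I_{4,1} = (4·4.077492 − 4.075789) / 3 = 4.078060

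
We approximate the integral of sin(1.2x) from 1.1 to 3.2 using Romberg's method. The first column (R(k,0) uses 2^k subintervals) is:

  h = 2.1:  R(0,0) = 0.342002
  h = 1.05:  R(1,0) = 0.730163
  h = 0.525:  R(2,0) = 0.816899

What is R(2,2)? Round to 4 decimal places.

Richardson extrapolation on the trapezoidal column (denominator 4−1=3):
R(1,1) = (4·0.730163 − 0.342002) / 3 = 0.859550
R(2,1) = 0.816899 + (0.816899 − 0.730163)/3 = 0.845811
R(2,2) = (16·0.845811 − 0.859550) / 15 = 0.844895
(Column j=1 coincides with Simpson's rule on the same nodes.)

0.8449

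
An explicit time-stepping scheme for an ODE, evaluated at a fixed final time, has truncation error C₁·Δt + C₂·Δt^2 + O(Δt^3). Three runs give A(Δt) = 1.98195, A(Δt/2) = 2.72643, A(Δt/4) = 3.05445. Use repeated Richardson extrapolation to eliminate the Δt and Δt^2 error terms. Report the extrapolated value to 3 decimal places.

First eliminate the Δt term (factor 2^1 = 2):
  B₁ = (2·2.72643 − 1.98195)/1 = 3.47091
  B₂ = (2·3.05445 − 2.72643)/1 = 3.38247
Then eliminate the Δt^2 term (factor 2^2 = 4):
  (4·3.38247 − 3.47091)/3 = 3.35299

3.353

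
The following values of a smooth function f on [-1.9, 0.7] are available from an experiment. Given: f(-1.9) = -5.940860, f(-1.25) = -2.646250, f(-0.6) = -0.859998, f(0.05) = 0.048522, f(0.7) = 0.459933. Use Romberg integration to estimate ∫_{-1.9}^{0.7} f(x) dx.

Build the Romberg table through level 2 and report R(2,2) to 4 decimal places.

R(0,0) (trapezoid, 1 panel, h=2.6000): -7.125205
R(1,0) (trapezoid, 2 panels, h=1.3000): -4.680600
R(2,0) (trapezoid, 4 panels, h=0.6500): -4.028823
R(1,1) = -4.680600 + (-4.680600 − (-7.125205))/3 = -3.865732
R(2,1) = -4.028823 + (-4.028823 − (-4.680600))/3 = -3.811564
R(2,2) = -3.811564 + (-3.811564 − (-3.865732))/15 = -3.807953

-3.8080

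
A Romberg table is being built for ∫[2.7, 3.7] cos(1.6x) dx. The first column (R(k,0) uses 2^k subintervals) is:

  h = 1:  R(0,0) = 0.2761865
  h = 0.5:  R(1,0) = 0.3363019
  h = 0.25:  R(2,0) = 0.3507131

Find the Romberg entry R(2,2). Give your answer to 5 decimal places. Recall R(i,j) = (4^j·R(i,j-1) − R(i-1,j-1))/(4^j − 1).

0.35546

R(1,1) = 0.3363019 + (0.3363019 − 0.2761865)/3 = 0.3563404
R(2,1) = 0.3507131 + (0.3507131 − 0.3363019)/3 = 0.3555168
R(2,2) = (16·0.3555168 − 0.3563404) / 15 = 0.3554619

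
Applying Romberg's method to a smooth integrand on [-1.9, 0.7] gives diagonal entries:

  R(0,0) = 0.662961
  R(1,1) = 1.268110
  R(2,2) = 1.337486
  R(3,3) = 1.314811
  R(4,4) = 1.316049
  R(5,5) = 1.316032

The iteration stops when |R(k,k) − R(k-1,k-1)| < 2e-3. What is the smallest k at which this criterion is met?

|R(1,1) − R(0,0)| = 0.605149 ≥ 2e-3
|R(2,2) − R(1,1)| = 0.069376 ≥ 2e-3
|R(3,3) − R(2,2)| = 0.022675 ≥ 2e-3
|R(4,4) − R(3,3)| = 0.001238 < 2e-3

k = 4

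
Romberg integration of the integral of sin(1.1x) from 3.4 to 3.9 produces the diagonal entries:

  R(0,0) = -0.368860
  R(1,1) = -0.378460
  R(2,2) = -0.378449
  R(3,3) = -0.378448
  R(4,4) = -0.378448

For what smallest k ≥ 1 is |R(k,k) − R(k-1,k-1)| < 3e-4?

|R(1,1) − R(0,0)| = 0.009600 ≥ 3e-4
|R(2,2) − R(1,1)| = 0.000011 < 3e-4

k = 2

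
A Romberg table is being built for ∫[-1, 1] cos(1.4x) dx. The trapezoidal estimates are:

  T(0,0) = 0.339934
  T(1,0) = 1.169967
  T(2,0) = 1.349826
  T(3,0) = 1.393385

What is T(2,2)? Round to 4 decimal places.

Richardson extrapolation on the trapezoidal column (denominator 4−1=3):
T(1,1) = (4·1.169967 − 0.339934) / 3 = 1.446645
T(2,1) = 1.349826 + (1.349826 − 1.169967)/3 = 1.409779
T(2,2) = 1.409779 + (1.409779 − 1.446645)/15 = 1.407321
(Column j=1 coincides with Simpson's rule on the same nodes.)

1.4073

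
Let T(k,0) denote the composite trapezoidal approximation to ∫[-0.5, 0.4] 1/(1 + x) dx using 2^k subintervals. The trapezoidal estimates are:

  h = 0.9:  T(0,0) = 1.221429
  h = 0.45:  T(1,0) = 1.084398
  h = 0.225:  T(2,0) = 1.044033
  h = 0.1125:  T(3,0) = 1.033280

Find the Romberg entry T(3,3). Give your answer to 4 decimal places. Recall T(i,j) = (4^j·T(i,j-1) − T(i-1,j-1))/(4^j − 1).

Richardson extrapolation on the trapezoidal column (denominator 4−1=3):
T(1,1) = (4·1.084398 − 1.221429) / 3 = 1.038721
T(2,1) = (4·1.044033 − 1.084398) / 3 = 1.030578
T(3,1) = (4·1.033280 − 1.044033) / 3 = 1.029696
T(2,2) = (16·1.030578 − 1.038721) / 15 = 1.030035
T(3,2) = 1.029696 + (1.029696 − 1.030578)/15 = 1.029637
T(3,3) = 1.029637 + (1.029637 − 1.030035)/63 = 1.029631

1.0296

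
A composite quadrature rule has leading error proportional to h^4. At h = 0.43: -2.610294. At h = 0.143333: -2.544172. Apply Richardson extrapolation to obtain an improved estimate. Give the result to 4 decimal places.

-2.5433

The leading error scales as h^4; refining by a factor of 3 reduces it by 3^4 = 81.
Extrapolated value = (81·A(h/3) − A(h)) / (81 − 1)
= (81·(-2.544172) − (-2.610294)) / 80
= -203.467638 / 80 = -2.543345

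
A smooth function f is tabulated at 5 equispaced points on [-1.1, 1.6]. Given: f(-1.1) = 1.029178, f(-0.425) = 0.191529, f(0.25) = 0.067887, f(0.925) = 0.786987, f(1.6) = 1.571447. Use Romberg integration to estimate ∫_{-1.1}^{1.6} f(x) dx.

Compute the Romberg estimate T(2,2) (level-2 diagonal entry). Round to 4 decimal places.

T(0,0) (trapezoid, 1 panel, h=2.7000): 3.510844
T(1,0) (trapezoid, 2 panels, h=1.3500): 1.847069
T(2,0) (trapezoid, 4 panels, h=0.6750): 1.584033
T(1,1) = 1.847069 + (1.847069 − 3.510844)/3 = 1.292477
T(2,1) = 1.584033 + (1.584033 − 1.847069)/3 = 1.496354
T(2,2) = 1.496354 + (1.496354 − 1.292477)/15 = 1.509946

1.5099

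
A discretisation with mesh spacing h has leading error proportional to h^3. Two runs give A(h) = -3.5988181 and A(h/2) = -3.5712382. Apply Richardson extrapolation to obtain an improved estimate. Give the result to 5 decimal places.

Extrapolated value = (8·A(h/2) − A(h)) / (8 − 1)
= (8·(-3.5712382) − (-3.5988181)) / 7
= -24.9710875 / 7 = -3.5672982

-3.56730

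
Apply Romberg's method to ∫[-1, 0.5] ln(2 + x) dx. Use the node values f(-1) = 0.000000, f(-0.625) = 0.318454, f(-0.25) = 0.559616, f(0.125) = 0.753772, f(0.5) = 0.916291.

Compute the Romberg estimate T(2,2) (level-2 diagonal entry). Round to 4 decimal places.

T(0,0) (trapezoid, 1 panel, h=1.5000): 0.687218
T(1,0) (trapezoid, 2 panels, h=0.7500): 0.763321
T(2,0) (trapezoid, 4 panels, h=0.3750): 0.783745
T(1,1) = 0.763321 + (0.763321 − 0.687218)/3 = 0.788689
T(2,1) = 0.783745 + (0.783745 − 0.763321)/3 = 0.790553
T(2,2) = 0.790553 + (0.790553 − 0.788689)/15 = 0.790677

0.7907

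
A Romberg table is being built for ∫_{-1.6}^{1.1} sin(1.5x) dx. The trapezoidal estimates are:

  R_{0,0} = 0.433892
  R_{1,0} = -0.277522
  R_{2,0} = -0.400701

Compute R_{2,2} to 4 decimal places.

R_{1,1} = (4·(-0.277522) − 0.433892) / 3 = -0.514660
R_{2,1} = (4·(-0.400701) − (-0.277522)) / 3 = -0.441761
R_{2,2} = -0.441761 + (-0.441761 − (-0.514660))/15 = -0.436901
(Column j=1 coincides with Simpson's rule on the same nodes.)

-0.4369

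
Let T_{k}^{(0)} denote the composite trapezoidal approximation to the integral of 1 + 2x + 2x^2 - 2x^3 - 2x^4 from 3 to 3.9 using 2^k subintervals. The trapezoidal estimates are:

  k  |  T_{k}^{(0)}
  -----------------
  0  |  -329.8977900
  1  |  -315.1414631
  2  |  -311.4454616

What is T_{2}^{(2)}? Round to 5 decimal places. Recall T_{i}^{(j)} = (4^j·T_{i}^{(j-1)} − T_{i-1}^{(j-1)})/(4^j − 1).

-310.21285

T_{1}^{(1)} = -315.1414631 + (-315.1414631 − (-329.8977900))/3 = -310.2226875
T_{2}^{(1)} = -311.4454616 + (-311.4454616 − (-315.1414631))/3 = -310.2134611
T_{2}^{(2)} = -310.2134611 + (-310.2134611 − (-310.2226875))/15 = -310.2128460
(Column j=1 coincides with Simpson's rule on the same nodes.)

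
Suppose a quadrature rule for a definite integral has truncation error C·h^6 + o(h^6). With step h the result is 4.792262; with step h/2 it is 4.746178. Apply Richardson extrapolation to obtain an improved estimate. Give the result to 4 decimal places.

The leading error scales as h^6; refining by a factor of 2 reduces it by 2^6 = 64.
Extrapolated value = (64·A(h/2) − A(h)) / (64 − 1)
= (64·4.746178 − 4.792262) / 63
= 298.963130 / 63 = 4.745447

4.7454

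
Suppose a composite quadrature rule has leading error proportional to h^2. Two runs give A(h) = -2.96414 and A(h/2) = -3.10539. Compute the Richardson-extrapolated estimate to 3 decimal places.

-3.152

Extrapolated value = (4·A(h/2) − A(h)) / (4 − 1)
= (4·(-3.10539) − (-2.96414)) / 3
= -9.45742 / 3 = -3.15247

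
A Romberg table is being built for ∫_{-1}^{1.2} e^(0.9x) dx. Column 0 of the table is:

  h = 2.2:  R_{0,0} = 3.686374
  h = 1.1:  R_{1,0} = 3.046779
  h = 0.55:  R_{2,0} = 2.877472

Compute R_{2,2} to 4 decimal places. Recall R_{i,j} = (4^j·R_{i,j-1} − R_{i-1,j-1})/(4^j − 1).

2.8202

Richardson extrapolation on the trapezoidal column (denominator 4−1=3):
R_{1,1} = (4·3.046779 − 3.686374) / 3 = 2.833581
R_{2,1} = (4·2.877472 − 3.046779) / 3 = 2.821036
R_{2,2} = 2.821036 + (2.821036 − 2.833581)/15 = 2.820200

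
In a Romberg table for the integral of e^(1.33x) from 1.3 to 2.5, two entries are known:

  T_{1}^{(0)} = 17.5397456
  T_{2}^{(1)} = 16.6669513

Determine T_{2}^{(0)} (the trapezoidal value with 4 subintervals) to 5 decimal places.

From T_{2}^{(1)} = (4·T_{2}^{(0)} − T_{1}^{(0)})/3, solve for T_{2}^{(0)}:
4·T_{2}^{(0)} = 3·16.6669513 + 17.5397456 = 67.5405995
T_{2}^{(0)} = 16.8851499

16.88515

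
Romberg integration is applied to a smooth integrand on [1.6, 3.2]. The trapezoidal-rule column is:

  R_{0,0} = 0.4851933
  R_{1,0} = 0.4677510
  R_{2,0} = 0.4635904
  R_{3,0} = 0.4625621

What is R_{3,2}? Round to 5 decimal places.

0.46222

R_{2,1} = (4·0.4635904 − 0.4677510) / 3 = 0.4622035
R_{3,1} = 0.4625621 + (0.4625621 − 0.4635904)/3 = 0.4622193
R_{3,2} = 0.4622193 + (0.4622193 − 0.4622035)/15 = 0.4622204
(Column j=1 coincides with Simpson's rule on the same nodes.)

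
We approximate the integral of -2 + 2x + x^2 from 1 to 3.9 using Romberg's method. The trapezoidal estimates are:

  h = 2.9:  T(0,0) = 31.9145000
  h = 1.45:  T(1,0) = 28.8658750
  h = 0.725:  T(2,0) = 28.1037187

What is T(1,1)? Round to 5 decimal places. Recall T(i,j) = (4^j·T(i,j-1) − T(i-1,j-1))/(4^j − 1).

27.84967

T(1,1) = (4·28.8658750 − 31.9145000) / 3 = 27.8496667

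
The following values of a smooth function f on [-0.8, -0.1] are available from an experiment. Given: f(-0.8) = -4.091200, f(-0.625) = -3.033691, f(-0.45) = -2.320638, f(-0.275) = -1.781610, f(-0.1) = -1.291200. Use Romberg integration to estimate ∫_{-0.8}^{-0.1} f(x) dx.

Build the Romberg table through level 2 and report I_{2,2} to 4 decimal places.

-1.7081

I_{0,0} (trapezoid, 1 panel, h=0.7000): -1.883840
I_{1,0} (trapezoid, 2 panels, h=0.3500): -1.754143
I_{2,0} (trapezoid, 4 panels, h=0.1750): -1.719749
I_{1,1} = -1.754143 + (-1.754143 − (-1.883840))/3 = -1.710911
I_{2,1} = -1.719749 + (-1.719749 − (-1.754143))/3 = -1.708284
I_{2,2} = -1.708284 + (-1.708284 − (-1.710911))/15 = -1.708109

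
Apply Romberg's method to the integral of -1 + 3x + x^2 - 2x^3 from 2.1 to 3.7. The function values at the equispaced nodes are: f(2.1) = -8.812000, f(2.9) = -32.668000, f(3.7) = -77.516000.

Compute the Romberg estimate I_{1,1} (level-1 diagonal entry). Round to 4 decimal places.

I_{0,0} (trapezoid, 1 panel, h=1.6000): -69.062400
I_{1,0} (trapezoid, 2 panels, h=0.8000): -60.665600
I_{1,1} = -60.665600 + (-60.665600 − (-69.062400))/3 = -57.866667

-57.8667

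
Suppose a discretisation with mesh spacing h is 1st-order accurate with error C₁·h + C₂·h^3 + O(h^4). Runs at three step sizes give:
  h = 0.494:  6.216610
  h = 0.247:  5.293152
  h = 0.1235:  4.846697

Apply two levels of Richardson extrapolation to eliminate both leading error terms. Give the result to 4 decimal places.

4.4046

First eliminate the h term (factor 2^1 = 2):
  B₁ = (2·5.293152 − 6.216610)/1 = 4.369694
  B₂ = (2·4.846697 − 5.293152)/1 = 4.400242
Then eliminate the h^3 term (factor 2^3 = 8):
  (8·4.400242 − 4.369694)/7 = 4.404606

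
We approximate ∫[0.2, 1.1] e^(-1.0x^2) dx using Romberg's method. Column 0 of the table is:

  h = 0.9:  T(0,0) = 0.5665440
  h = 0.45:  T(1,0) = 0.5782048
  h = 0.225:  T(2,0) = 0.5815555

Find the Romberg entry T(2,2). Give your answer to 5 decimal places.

T(1,1) = 0.5782048 + (0.5782048 − 0.5665440)/3 = 0.5820917
T(2,1) = (4·0.5815555 − 0.5782048) / 3 = 0.5826724
T(2,2) = (16·0.5826724 − 0.5820917) / 15 = 0.5827111

0.58271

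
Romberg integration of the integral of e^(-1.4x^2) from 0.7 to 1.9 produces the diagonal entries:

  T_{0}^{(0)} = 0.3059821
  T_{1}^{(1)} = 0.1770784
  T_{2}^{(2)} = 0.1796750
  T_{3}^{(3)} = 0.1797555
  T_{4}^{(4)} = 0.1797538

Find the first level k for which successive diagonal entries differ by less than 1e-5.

|T_{1}^{(1)} − T_{0}^{(0)}| = 0.1289037 ≥ 1e-5
|T_{2}^{(2)} − T_{1}^{(1)}| = 0.0025966 ≥ 1e-5
|T_{3}^{(3)} − T_{2}^{(2)}| = 0.0000805 ≥ 1e-5
|T_{4}^{(4)} − T_{3}^{(3)}| = 0.0000017 < 1e-5

k = 4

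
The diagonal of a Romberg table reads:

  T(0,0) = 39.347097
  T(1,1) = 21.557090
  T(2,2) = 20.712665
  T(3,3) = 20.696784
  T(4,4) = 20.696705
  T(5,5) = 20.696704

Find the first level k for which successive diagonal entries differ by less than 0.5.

k = 3

|T(1,1) − T(0,0)| = 17.790007 ≥ 0.5
|T(2,2) − T(1,1)| = 0.844425 ≥ 0.5
|T(3,3) − T(2,2)| = 0.015881 < 0.5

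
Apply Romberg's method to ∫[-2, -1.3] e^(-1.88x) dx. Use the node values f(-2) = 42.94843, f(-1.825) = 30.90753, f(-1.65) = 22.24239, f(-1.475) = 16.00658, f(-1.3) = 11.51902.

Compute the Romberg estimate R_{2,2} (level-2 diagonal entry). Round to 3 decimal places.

16.718

R_{0,0} (trapezoid, 1 panel, h=0.7000): 19.06361
R_{1,0} (trapezoid, 2 panels, h=0.3500): 17.31664
R_{2,0} (trapezoid, 4 panels, h=0.1750): 16.86829
R_{1,1} = 17.31664 + (17.31664 − 19.06361)/3 = 16.73432
R_{2,1} = 16.86829 + (16.86829 − 17.31664)/3 = 16.71884
R_{2,2} = 16.71884 + (16.71884 − 16.73432)/15 = 16.71781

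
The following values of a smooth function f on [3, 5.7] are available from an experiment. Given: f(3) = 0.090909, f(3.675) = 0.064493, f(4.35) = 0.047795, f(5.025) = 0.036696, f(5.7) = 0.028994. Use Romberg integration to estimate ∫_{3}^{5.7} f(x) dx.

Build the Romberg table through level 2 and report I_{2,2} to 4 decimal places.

I_{0,0} (trapezoid, 1 panel, h=2.7000): 0.161869
I_{1,0} (trapezoid, 2 panels, h=1.3500): 0.145458
I_{2,0} (trapezoid, 4 panels, h=0.6750): 0.141031
I_{1,1} = 0.145458 + (0.145458 − 0.161869)/3 = 0.139988
I_{2,1} = 0.141031 + (0.141031 − 0.145458)/3 = 0.139555
I_{2,2} = 0.139555 + (0.139555 − 0.139988)/15 = 0.139526

0.1395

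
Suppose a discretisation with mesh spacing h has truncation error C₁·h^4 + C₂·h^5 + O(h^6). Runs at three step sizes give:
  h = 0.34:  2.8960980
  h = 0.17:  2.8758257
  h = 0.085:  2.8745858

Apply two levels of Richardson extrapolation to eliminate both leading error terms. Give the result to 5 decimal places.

First eliminate the h^4 term (factor 2^4 = 16):
  B₁ = (16·2.8758257 − 2.8960980)/15 = 2.8744742
  B₂ = (16·2.8745858 − 2.8758257)/15 = 2.8745031
Then eliminate the h^5 term (factor 2^5 = 32):
  (32·2.8745031 − 2.8744742)/31 = 2.8745040

2.87450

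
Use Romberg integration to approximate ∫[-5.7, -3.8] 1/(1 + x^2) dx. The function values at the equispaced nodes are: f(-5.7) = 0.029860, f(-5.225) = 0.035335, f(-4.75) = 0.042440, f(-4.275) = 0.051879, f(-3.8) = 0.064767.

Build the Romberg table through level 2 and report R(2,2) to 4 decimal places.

0.0837

R(0,0) (trapezoid, 1 panel, h=1.9000): 0.089896
R(1,0) (trapezoid, 2 panels, h=0.9500): 0.085266
R(2,0) (trapezoid, 4 panels, h=0.4750): 0.084060
R(1,1) = 0.085266 + (0.085266 − 0.089896)/3 = 0.083723
R(2,1) = 0.084060 + (0.084060 − 0.085266)/3 = 0.083658
R(2,2) = 0.083658 + (0.083658 − 0.083723)/15 = 0.083654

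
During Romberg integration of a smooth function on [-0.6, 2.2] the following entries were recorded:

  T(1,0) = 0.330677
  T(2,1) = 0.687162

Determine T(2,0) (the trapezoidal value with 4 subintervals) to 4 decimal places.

0.5980

From T(2,1) = (4·T(2,0) − T(1,0))/3, solve for T(2,0):
4·T(2,0) = 3·0.687162 + 0.330677 = 2.392163
T(2,0) = 0.598041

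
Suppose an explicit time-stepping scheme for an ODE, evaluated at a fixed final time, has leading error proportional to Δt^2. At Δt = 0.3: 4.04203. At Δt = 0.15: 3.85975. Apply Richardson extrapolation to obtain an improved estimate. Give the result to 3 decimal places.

Extrapolated value = (4·A(Δt/2) − A(Δt)) / (4 − 1)
= (4·3.85975 − 4.04203) / 3
= 11.39697 / 3 = 3.79899

3.799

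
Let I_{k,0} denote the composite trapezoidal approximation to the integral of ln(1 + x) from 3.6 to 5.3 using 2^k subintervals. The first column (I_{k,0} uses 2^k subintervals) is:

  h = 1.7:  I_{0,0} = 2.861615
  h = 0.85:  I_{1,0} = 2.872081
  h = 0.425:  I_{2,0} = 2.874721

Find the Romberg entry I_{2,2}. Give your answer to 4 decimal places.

2.8756

Richardson extrapolation on the trapezoidal column (denominator 4−1=3):
I_{1,1} = 2.872081 + (2.872081 − 2.861615)/3 = 2.875570
I_{2,1} = (4·2.874721 − 2.872081) / 3 = 2.875601
I_{2,2} = 2.875601 + (2.875601 − 2.875570)/15 = 2.875603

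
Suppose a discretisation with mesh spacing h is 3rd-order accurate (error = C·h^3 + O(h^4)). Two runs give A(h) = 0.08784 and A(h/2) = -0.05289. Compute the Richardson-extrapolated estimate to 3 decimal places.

The leading error scales as h^3; refining by a factor of 2 reduces it by 2^3 = 8.
Extrapolated value = (8·A(h/2) − A(h)) / (8 − 1)
= (8·(-0.05289) − 0.08784) / 7
= -0.51096 / 7 = -0.07299

-0.073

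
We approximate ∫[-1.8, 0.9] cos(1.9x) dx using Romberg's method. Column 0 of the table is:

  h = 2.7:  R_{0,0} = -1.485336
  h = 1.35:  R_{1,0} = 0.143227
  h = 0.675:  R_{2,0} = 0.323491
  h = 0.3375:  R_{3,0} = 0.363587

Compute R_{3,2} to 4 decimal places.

0.3765

R_{2,1} = 0.323491 + (0.323491 − 0.143227)/3 = 0.383579
R_{3,1} = 0.363587 + (0.363587 − 0.323491)/3 = 0.376952
R_{3,2} = (16·0.376952 − 0.383579) / 15 = 0.376510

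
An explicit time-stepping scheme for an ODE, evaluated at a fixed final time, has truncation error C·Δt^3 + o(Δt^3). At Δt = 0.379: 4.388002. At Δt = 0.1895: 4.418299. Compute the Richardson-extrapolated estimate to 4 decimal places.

The leading error scales as Δt^3; refining by a factor of 2 reduces it by 2^3 = 8.
Extrapolated value = (8·A(Δt/2) − A(Δt)) / (8 − 1)
= (8·4.418299 − 4.388002) / 7
= 30.958390 / 7 = 4.422627

4.4226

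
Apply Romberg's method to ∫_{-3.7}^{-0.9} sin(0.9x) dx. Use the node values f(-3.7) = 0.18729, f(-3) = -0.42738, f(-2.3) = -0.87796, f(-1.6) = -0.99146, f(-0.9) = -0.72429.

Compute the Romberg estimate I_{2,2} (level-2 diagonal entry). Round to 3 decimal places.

I_{0,0} (trapezoid, 1 panel, h=2.8000): -0.75180
I_{1,0} (trapezoid, 2 panels, h=1.4000): -1.60504
I_{2,0} (trapezoid, 4 panels, h=0.7000): -1.79571
I_{1,1} = -1.60504 + (-1.60504 − (-0.75180))/3 = -1.88945
I_{2,1} = -1.79571 + (-1.79571 − (-1.60504))/3 = -1.85927
I_{2,2} = -1.85927 + (-1.85927 − (-1.88945))/15 = -1.85726

-1.857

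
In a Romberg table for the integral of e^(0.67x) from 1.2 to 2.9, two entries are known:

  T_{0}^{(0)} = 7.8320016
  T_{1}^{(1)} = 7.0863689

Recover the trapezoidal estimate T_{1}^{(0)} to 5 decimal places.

From T_{1}^{(1)} = (4·T_{1}^{(0)} − T_{0}^{(0)})/3, solve for T_{1}^{(0)}:
4·T_{1}^{(0)} = 3·7.0863689 + 7.8320016 = 29.0911083
T_{1}^{(0)} = 7.2727771

7.27278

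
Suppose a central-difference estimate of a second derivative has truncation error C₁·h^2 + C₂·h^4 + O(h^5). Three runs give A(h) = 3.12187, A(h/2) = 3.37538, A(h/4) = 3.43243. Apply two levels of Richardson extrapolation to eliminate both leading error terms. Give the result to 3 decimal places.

3.451

First eliminate the h^2 term (factor 2^2 = 4):
  B₁ = (4·3.37538 − 3.12187)/3 = 3.45988
  B₂ = (4·3.43243 − 3.37538)/3 = 3.45145
Then eliminate the h^4 term (factor 2^4 = 16):
  (16·3.45145 − 3.45988)/15 = 3.45089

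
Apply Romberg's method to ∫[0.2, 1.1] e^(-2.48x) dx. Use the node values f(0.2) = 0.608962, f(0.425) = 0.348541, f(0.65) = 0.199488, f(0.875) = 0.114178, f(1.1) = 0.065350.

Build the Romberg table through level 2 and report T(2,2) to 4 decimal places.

T(0,0) (trapezoid, 1 panel, h=0.9000): 0.303440
T(1,0) (trapezoid, 2 panels, h=0.4500): 0.241490
T(2,0) (trapezoid, 4 panels, h=0.2250): 0.224857
T(1,1) = 0.241490 + (0.241490 − 0.303440)/3 = 0.220840
T(2,1) = 0.224857 + (0.224857 − 0.241490)/3 = 0.219313
T(2,2) = 0.219313 + (0.219313 − 0.220840)/15 = 0.219211

0.2192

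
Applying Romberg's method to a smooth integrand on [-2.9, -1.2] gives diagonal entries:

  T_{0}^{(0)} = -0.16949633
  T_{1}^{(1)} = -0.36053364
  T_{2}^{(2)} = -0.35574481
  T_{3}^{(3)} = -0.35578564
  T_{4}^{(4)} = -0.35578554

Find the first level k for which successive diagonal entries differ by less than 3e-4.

|T_{1}^{(1)} − T_{0}^{(0)}| = 0.19103731 ≥ 3e-4
|T_{2}^{(2)} − T_{1}^{(1)}| = 0.00478883 ≥ 3e-4
|T_{3}^{(3)} − T_{2}^{(2)}| = 0.00004083 < 3e-4

k = 3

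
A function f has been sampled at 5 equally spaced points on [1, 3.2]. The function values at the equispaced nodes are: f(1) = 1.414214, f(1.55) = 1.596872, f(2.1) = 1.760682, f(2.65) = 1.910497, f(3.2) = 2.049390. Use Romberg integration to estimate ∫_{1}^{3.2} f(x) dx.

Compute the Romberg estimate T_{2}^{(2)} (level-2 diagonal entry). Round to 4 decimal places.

T_{0}^{(0)} (trapezoid, 1 panel, h=2.2000): 3.809964
T_{1}^{(0)} (trapezoid, 2 panels, h=1.1000): 3.841732
T_{2}^{(0)} (trapezoid, 4 panels, h=0.5500): 3.849919
T_{1}^{(1)} = 3.841732 + (3.841732 − 3.809964)/3 = 3.852321
T_{2}^{(1)} = 3.849919 + (3.849919 − 3.841732)/3 = 3.852648
T_{2}^{(2)} = 3.852648 + (3.852648 − 3.852321)/15 = 3.852670

3.8527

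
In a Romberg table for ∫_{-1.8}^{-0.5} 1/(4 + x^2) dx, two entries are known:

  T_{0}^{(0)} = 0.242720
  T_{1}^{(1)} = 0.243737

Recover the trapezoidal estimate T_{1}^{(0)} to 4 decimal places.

0.2435

From T_{1}^{(1)} = (4·T_{1}^{(0)} − T_{0}^{(0)})/3, solve for T_{1}^{(0)}:
4·T_{1}^{(0)} = 3·0.243737 + 0.242720 = 0.973931
T_{1}^{(0)} = 0.243483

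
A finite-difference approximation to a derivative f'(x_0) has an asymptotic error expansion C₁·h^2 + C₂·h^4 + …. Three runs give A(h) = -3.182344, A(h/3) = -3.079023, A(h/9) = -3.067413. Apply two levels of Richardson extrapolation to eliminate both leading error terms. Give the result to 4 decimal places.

First eliminate the h^2 term (factor 3^2 = 9):
  B₁ = (9·(-3.079023) − (-3.182344))/8 = -3.066108
  B₂ = (9·(-3.067413) − (-3.079023))/8 = -3.065962
Then eliminate the h^4 term (factor 3^4 = 81):
  (81·(-3.065962) − (-3.066108))/80 = -3.065960

-3.0660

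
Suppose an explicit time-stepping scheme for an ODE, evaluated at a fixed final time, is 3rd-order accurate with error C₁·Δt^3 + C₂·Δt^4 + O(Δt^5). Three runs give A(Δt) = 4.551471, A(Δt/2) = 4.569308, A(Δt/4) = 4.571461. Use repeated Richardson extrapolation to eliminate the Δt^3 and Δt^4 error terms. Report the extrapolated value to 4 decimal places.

First eliminate the Δt^3 term (factor 2^3 = 8):
  B₁ = (8·4.569308 − 4.551471)/7 = 4.571856
  B₂ = (8·4.571461 − 4.569308)/7 = 4.571769
Then eliminate the Δt^4 term (factor 2^4 = 16):
  (16·4.571769 − 4.571856)/15 = 4.571763

4.5718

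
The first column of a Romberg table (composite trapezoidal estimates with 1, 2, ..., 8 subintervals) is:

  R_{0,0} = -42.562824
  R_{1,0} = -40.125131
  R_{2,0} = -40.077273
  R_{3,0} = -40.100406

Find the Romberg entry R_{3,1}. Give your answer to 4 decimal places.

R_{3,1} = -40.100406 + (-40.100406 − (-40.077273))/3 = -40.108117
(Column j=1 coincides with Simpson's rule on the same nodes.)

-40.1081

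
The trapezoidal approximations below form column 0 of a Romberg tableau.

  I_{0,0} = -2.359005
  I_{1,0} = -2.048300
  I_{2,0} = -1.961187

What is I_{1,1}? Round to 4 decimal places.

I_{1,1} = (4·(-2.048300) − (-2.359005)) / 3 = -1.944732

-1.9447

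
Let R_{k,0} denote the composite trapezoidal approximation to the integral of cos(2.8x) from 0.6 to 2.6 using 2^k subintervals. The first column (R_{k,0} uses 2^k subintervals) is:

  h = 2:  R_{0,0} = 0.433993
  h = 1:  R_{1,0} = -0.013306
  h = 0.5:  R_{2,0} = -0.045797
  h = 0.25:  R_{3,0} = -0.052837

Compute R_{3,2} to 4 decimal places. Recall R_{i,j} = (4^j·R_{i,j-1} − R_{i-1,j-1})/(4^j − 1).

-0.0551

Richardson extrapolation on the trapezoidal column (denominator 4−1=3):
R_{2,1} = (4·(-0.045797) − (-0.013306)) / 3 = -0.056627
R_{3,1} = -0.052837 + (-0.052837 − (-0.045797))/3 = -0.055184
R_{3,2} = (16·(-0.055184) − (-0.056627)) / 15 = -0.055088
(Column j=1 coincides with Simpson's rule on the same nodes.)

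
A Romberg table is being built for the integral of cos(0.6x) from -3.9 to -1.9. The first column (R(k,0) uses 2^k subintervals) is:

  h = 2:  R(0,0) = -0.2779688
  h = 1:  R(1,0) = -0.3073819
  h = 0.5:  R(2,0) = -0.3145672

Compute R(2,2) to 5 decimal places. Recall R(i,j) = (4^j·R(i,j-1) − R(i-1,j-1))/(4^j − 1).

-0.31695

Richardson extrapolation on the trapezoidal column (denominator 4−1=3):
R(1,1) = -0.3073819 + (-0.3073819 − (-0.2779688))/3 = -0.3171863
R(2,1) = -0.3145672 + (-0.3145672 − (-0.3073819))/3 = -0.3169623
R(2,2) = (16·(-0.3169623) − (-0.3171863)) / 15 = -0.3169474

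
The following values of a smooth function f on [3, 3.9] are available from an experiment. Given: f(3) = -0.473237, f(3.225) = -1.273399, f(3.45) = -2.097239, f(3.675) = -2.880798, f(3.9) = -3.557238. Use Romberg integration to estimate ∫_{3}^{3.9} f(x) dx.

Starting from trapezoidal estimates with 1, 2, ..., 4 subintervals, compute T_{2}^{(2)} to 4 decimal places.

-1.8631

T_{0}^{(0)} (trapezoid, 1 panel, h=0.9000): -1.813714
T_{1}^{(0)} (trapezoid, 2 panels, h=0.4500): -1.850614
T_{2}^{(0)} (trapezoid, 4 panels, h=0.2250): -1.860002
T_{1}^{(1)} = -1.850614 + (-1.850614 − (-1.813714))/3 = -1.862914
T_{2}^{(1)} = -1.860002 + (-1.860002 − (-1.850614))/3 = -1.863131
T_{2}^{(2)} = -1.863131 + (-1.863131 − (-1.862914))/15 = -1.863145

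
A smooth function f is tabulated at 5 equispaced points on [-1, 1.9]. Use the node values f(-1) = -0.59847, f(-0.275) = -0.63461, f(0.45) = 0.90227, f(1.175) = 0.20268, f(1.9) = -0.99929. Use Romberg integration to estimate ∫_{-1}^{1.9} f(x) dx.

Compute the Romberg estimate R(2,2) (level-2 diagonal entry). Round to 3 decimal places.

-0.457

R(0,0) (trapezoid, 1 panel, h=2.9000): -2.31675
R(1,0) (trapezoid, 2 panels, h=1.4500): 0.14992
R(2,0) (trapezoid, 4 panels, h=0.7250): -0.23819
R(1,1) = 0.14992 + (0.14992 − (-2.31675))/3 = 0.97214
R(2,1) = -0.23819 + (-0.23819 − 0.14992)/3 = -0.36756
R(2,2) = -0.36756 + (-0.36756 − 0.97214)/15 = -0.45687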